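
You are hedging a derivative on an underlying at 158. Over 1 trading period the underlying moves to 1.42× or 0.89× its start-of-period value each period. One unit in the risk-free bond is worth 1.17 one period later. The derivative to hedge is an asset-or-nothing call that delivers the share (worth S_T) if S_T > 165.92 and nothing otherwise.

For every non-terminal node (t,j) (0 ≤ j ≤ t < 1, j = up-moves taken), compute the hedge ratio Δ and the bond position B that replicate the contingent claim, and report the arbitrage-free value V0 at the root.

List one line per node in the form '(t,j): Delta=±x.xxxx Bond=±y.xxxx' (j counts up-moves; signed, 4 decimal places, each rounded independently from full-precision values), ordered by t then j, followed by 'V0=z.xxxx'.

(0,0): Delta=2.6792 Bond=-322.0132
V0=101.3075

No-arbitrage ⇒ martingale measure with p* = (R−d)/(u−d) = 0.5283.
At expiry t=1: V(1,0)=0.0000, V(1,1)=224.3600
Node (0,0) S=158.0000: V=(p*·224.3600+(1−p*)·0.0000)/1.17=101.3075; Δ=(224.3600−0.0000)/(224.3600−140.6200)=2.6792; B=V−Δ·S=-322.0132
The time-0 hedge costs 101.3075, which is the no-arbitrage price.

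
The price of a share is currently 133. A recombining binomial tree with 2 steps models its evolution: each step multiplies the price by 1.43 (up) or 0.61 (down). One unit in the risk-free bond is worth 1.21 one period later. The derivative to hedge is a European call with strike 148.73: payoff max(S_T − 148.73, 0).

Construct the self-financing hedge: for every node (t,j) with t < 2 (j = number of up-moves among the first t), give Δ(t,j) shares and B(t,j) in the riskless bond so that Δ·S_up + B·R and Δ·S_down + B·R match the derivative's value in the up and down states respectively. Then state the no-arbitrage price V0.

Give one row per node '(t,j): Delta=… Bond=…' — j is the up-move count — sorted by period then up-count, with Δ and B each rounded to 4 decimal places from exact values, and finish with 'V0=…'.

Under the risk-neutral measure, an up-move has probability p* = (R−d)/(u−d) = 0.7317 and values discount at R = 1.21.
At expiry t=2: V(2,0)=0.0000, V(2,1)=0.0000, V(2,2)=123.2417
Node (1,0) S=81.1300: V=(p*·0.0000+(1−p*)·0.0000)/1.21=0.0000; Δ=(0.0000−0.0000)/(116.0159−49.4893)=0.0000; B=V−Δ·S=0.0000
Node (1,1) S=190.1900: V=(p*·123.2417+(1−p*)·0.0000)/1.21=74.5263; Δ=(123.2417−0.0000)/(271.9717−116.0159)=0.7902; B=V−Δ·S=-75.7684
Node (0,0) S=133.0000: V=(p*·74.5263+(1−p*)·0.0000)/1.21=45.0673; Δ=(74.5263−0.0000)/(190.1900−81.1300)=0.6834; B=V−Δ·S=-45.8184
Each (Δ,B) replicates both successor values, so the strategy is self-financing and V0 is arbitrage-free.

(0,0): Delta=0.6834 Bond=-45.8184
(1,0): Delta=0.0000 Bond=0.0000
(1,1): Delta=0.7902 Bond=-75.7684
V0=45.0673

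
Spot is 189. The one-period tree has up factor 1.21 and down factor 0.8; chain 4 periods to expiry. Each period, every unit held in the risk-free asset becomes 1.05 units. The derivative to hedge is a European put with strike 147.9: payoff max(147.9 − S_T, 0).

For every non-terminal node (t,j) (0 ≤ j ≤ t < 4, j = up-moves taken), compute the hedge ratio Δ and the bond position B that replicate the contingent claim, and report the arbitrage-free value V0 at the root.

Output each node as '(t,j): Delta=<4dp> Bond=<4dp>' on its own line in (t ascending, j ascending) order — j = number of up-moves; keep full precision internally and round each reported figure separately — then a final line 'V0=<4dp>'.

Since d<R<u, set p* = (R−d)/(u−d) = 0.6098; price each node as the discounted p*-expectation of its children.
Payoff layer (t=4): V(4,0)=70.4856, V(4,1)=30.8107, V(4,2)=0.0000, V(4,3)=0.0000, V(4,4)=0.0000
  t=3,j=0: stock 96.7680 → up 117.0893 (V=30.8107), down 77.4144 (V=70.4856). Price 44.0891; hedge Δ=-1.0000, bond B=140.8571.
  t=3,j=1: stock 146.3616 → up 177.0975 (V=0.0000), down 117.0893 (V=30.8107). Price 11.4511; hedge Δ=-0.5134, bond B=86.5992.
  t=3,j=2: stock 221.3719 → up 267.8600 (V=0.0000), down 177.0975 (V=0.0000). Price 0.0000; hedge Δ=0.0000, bond B=0.0000.
  t=3,j=3: stock 334.8250 → up 405.1383 (V=0.0000), down 267.8600 (V=0.0000). Price 0.0000; hedge Δ=0.0000, bond B=0.0000.
  t=2,j=0: stock 120.9600 → up 146.3616 (V=11.4511), down 96.7680 (V=44.0891). Price 23.0361; hedge Δ=-0.6581, bond B=102.6410.
  t=2,j=1: stock 182.9520 → up 221.3719 (V=0.0000), down 146.3616 (V=11.4511). Price 4.2559; hedge Δ=-0.1527, bond B=32.1855.
  t=2,j=2: stock 276.7149 → up 334.8250 (V=0.0000), down 221.3719 (V=0.0000). Price 0.0000; hedge Δ=0.0000, bond B=0.0000.
  t=1,j=0: stock 151.2000 → up 182.9520 (V=4.2559), down 120.9600 (V=23.0361). Price 11.0331; hedge Δ=-0.3029, bond B=56.8384.
  t=1,j=1: stock 228.6900 → up 276.7149 (V=0.0000), down 182.9520 (V=4.2559). Price 1.5818; hedge Δ=-0.0454, bond B=11.9621.
  t=0,j=0: stock 189.0000 → up 228.6900 (V=1.5818), down 151.2000 (V=11.0331). Price 5.0191; hedge Δ=-0.1220, bond B=28.0713.
Check: Δ(0,0)·S0 + B(0,0) = 5.0191 = V0.

(0,0): Delta=-0.1220 Bond=28.0713
(1,0): Delta=-0.3029 Bond=56.8384
(1,1): Delta=-0.0454 Bond=11.9621
(2,0): Delta=-0.6581 Bond=102.6410
(2,1): Delta=-0.1527 Bond=32.1855
(2,2): Delta=0.0000 Bond=0.0000
(3,0): Delta=-1.0000 Bond=140.8571
(3,1): Delta=-0.5134 Bond=86.5992
(3,2): Delta=0.0000 Bond=0.0000
(3,3): Delta=0.0000 Bond=0.0000
V0=5.0191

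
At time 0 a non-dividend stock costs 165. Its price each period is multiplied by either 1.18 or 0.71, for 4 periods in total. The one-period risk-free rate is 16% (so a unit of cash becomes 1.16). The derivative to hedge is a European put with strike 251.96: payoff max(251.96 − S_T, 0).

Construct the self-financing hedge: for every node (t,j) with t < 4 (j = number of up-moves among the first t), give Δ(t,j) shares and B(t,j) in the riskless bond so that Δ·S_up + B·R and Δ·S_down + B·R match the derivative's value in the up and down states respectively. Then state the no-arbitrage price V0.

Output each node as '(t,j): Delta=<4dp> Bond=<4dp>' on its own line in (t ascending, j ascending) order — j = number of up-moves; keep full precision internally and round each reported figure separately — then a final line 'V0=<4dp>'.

The replicating-portfolio and risk-neutral prices coincide; use p* = (1.16−0.71)/(1.18−0.71) = 0.9574 for the latter.
Terminal values V(4,·): V(4,0)=210.0307, V(4,1)=182.2747, V(4,2)=136.1450, V(4,3)=59.4788, V(4,4)=0.0000
(3,0): S=59.0553. Δ = (V_up−V_dn)/(S_up−S_dn) = (182.2747−210.0307)/(69.6853−41.9293) = -1.0000. V = [p*·182.2747 + (1−p*)·210.0307]/1.16 = 158.1516. B = V − Δ·S = 217.2069.
(3,1): S=98.1483. Δ = (V_up−V_dn)/(S_up−S_dn) = (136.1450−182.2747)/(115.8150−69.6853) = -1.0000. V = [p*·136.1450 + (1−p*)·182.2747]/1.16 = 119.0586. B = V − Δ·S = 217.2069.
(3,2): S=163.1197. Δ = (V_up−V_dn)/(S_up−S_dn) = (59.4788−136.1450)/(192.4812−115.8150) = -1.0000. V = [p*·59.4788 + (1−p*)·136.1450]/1.16 = 54.0872. B = V − Δ·S = 217.2069.
(3,3): S=271.1003. Δ = (V_up−V_dn)/(S_up−S_dn) = (0.0000−59.4788)/(319.8983−192.4812) = -0.4668. V = [p*·0.0000 + (1−p*)·59.4788]/1.16 = 2.1819. B = V − Δ·S = 128.7325.
(2,0): S=83.1765. Δ = (V_up−V_dn)/(S_up−S_dn) = (119.0586−158.1516)/(98.1483−59.0553) = -1.0000. V = [p*·119.0586 + (1−p*)·158.1516]/1.16 = 104.0708. B = V − Δ·S = 187.2473.
(2,1): S=138.2370. Δ = (V_up−V_dn)/(S_up−S_dn) = (54.0872−119.0586)/(163.1197−98.1483) = -1.0000. V = [p*·54.0872 + (1−p*)·119.0586]/1.16 = 49.0103. B = V − Δ·S = 187.2473.
(2,2): S=229.7460. Δ = (V_up−V_dn)/(S_up−S_dn) = (2.1819−54.0872)/(271.1003−163.1197) = -0.4807. V = [p*·2.1819 + (1−p*)·54.0872]/1.16 = 3.7850. B = V − Δ·S = 114.2219.
(1,0): S=117.1500. Δ = (V_up−V_dn)/(S_up−S_dn) = (49.0103−104.0708)/(138.2370−83.1765) = -1.0000. V = [p*·49.0103 + (1−p*)·104.0708]/1.16 = 44.2701. B = V − Δ·S = 161.4201.
(1,1): S=194.7000. Δ = (V_up−V_dn)/(S_up−S_dn) = (3.7850−49.0103)/(229.7460−138.2370) = -0.4942. V = [p*·3.7850 + (1−p*)·49.0103]/1.16 = 4.9220. B = V − Δ·S = 101.1460.
(0,0): S=165.0000. Δ = (V_up−V_dn)/(S_up−S_dn) = (4.9220−44.2701)/(194.7000−117.1500) = -0.5074. V = [p*·4.9220 + (1−p*)·44.2701]/1.16 = 5.6865. B = V − Δ·S = 89.4059.
Each (Δ,B) replicates both successor values, so the strategy is self-financing and V0 is arbitrage-free.

(0,0): Delta=-0.5074 Bond=89.4059
(1,0): Delta=-1.0000 Bond=161.4201
(1,1): Delta=-0.4942 Bond=101.1460
(2,0): Delta=-1.0000 Bond=187.2473
(2,1): Delta=-1.0000 Bond=187.2473
(2,2): Delta=-0.4807 Bond=114.2219
(3,0): Delta=-1.0000 Bond=217.2069
(3,1): Delta=-1.0000 Bond=217.2069
(3,2): Delta=-1.0000 Bond=217.2069
(3,3): Delta=-0.4668 Bond=128.7325
V0=5.6865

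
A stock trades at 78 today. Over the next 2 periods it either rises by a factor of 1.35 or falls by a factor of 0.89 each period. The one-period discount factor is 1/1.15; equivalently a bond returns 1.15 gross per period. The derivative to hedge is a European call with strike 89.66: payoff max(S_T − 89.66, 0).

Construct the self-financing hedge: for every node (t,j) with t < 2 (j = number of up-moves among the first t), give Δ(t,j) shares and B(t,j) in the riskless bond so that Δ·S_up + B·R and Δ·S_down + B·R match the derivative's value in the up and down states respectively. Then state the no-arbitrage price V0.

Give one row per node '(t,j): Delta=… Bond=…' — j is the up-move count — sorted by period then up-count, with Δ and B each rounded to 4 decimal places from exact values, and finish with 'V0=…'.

(0,0): Delta=0.7063 Bond=-40.8999
(1,0): Delta=0.1270 Bond=-6.8256
(1,1): Delta=1.0000 Bond=-77.9652
V0=14.1887

Since d<R<u, set p* = (R−d)/(u−d) = 0.5652; price each node as the discounted p*-expectation of its children.
Terminal payoffs: V(2,0)=0.0000, V(2,1)=4.0570, V(2,2)=52.4950
Node (1,0) S=69.4200: V=(p*·4.0570+(1−p*)·0.0000)/1.15=1.9940; Δ=(4.0570−0.0000)/(93.7170−61.7838)=0.1270; B=V−Δ·S=-6.8256
Node (1,1) S=105.3000: V=(p*·52.4950+(1−p*)·4.0570)/1.15=27.3348; Δ=(52.4950−4.0570)/(142.1550−93.7170)=1.0000; B=V−Δ·S=-77.9652
Node (0,0) S=78.0000: V=(p*·27.3348+(1−p*)·1.9940)/1.15=14.1887; Δ=(27.3348−1.9940)/(105.3000−69.4200)=0.7063; B=V−Δ·S=-40.8999
Root portfolio cost Δ·78+B reproduces V0=14.1887.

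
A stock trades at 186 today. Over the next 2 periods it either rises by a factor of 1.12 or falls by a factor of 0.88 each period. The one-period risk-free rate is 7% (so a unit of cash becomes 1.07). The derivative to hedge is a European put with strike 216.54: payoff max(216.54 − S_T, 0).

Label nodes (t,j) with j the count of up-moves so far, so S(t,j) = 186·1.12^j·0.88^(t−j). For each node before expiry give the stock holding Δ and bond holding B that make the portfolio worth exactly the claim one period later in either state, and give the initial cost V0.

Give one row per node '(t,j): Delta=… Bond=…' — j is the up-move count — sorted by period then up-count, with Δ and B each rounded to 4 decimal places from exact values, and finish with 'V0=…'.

(0,0): Delta=-0.7219 Bond=146.5945
(1,0): Delta=-1.0000 Bond=202.3738
(1,1): Delta=-0.6644 Bond=144.8778
V0=12.3192

Risk-neutral probability p* = (R−d)/(u−d) = (1.07−0.88)/(1.12−0.88) = 0.7917.
Terminal payoffs: V(2,0)=72.5016, V(2,1)=33.2184, V(2,2)=0.0000
(1,0): S=163.6800. Δ = (V_up−V_dn)/(S_up−S_dn) = (33.2184−72.5016)/(183.3216−144.0384) = -1.0000. V = [p*·33.2184 + (1−p*)·72.5016]/1.07 = 38.6938. B = V − Δ·S = 202.3738.
(1,1): S=208.3200. Δ = (V_up−V_dn)/(S_up−S_dn) = (0.0000−33.2184)/(233.3184−183.3216) = -0.6644. V = [p*·0.0000 + (1−p*)·33.2184]/1.07 = 6.4678. B = V − Δ·S = 144.8778.
(0,0): S=186.0000. Δ = (V_up−V_dn)/(S_up−S_dn) = (6.4678−38.6938)/(208.3200−163.6800) = -0.7219. V = [p*·6.4678 + (1−p*)·38.6938]/1.07 = 12.3192. B = V − Δ·S = 146.5945.
The time-0 hedge costs 12.3192, which is the no-arbitrage price.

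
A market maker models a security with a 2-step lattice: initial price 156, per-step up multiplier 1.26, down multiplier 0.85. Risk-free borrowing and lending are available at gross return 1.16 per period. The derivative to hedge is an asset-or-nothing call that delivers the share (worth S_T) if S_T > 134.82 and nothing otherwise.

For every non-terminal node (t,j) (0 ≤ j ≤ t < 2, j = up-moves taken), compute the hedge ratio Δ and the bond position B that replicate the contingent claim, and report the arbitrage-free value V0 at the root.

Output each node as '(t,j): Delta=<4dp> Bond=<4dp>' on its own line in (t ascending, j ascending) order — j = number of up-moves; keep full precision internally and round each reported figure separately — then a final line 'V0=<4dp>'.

Since d<R<u, set p* = (R−d)/(u−d) = 0.7561; price each node as the discounted p*-expectation of its children.
At expiry t=2: V(2,0)=0.0000, V(2,1)=167.0760, V(2,2)=247.6656
Node (1,0) S=132.6000: V=(p*·167.0760+(1−p*)·0.0000)/1.16=108.9015; Δ=(167.0760−0.0000)/(167.0760−112.7100)=3.0732; B=V−Δ·S=-298.6009
Node (1,1) S=196.5600: V=(p*·247.6656+(1−p*)·167.0760)/1.16=196.5600; Δ=(247.6656−167.0760)/(247.6656−167.0760)=1.0000; B=V−Δ·S=0.0000
Node (0,0) S=156.0000: V=(p*·196.5600+(1−p*)·108.9015)/1.16=151.0171; Δ=(196.5600−108.9015)/(196.5600−132.6000)=1.3705; B=V−Δ·S=-62.7840
Root portfolio cost Δ·156+B reproduces V0=151.0171.

(0,0): Delta=1.3705 Bond=-62.7840
(1,0): Delta=3.0732 Bond=-298.6009
(1,1): Delta=1.0000 Bond=0.0000
V0=151.0171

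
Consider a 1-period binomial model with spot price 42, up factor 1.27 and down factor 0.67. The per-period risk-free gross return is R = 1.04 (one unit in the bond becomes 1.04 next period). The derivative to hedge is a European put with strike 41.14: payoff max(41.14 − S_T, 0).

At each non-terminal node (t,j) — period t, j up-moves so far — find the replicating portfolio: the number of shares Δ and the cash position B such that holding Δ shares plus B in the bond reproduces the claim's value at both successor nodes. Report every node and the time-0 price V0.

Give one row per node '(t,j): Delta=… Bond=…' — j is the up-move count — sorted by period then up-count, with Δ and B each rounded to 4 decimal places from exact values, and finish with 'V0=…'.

Risk-neutral probability p* = (R−d)/(u−d) = (1.04−0.67)/(1.27−0.67) = 0.6167.
At expiry t=1: V(1,0)=13.0000, V(1,1)=0.0000
(0,0): S=42.0000. Δ = (V_up−V_dn)/(S_up−S_dn) = (0.0000−13.0000)/(53.3400−28.1400) = -0.5159. V = [p*·0.0000 + (1−p*)·13.0000]/1.04 = 4.7917. B = V − Δ·S = 26.4583.
Check: Δ(0,0)·S0 + B(0,0) = 4.7917 = V0.

(0,0): Delta=-0.5159 Bond=26.4583
V0=4.7917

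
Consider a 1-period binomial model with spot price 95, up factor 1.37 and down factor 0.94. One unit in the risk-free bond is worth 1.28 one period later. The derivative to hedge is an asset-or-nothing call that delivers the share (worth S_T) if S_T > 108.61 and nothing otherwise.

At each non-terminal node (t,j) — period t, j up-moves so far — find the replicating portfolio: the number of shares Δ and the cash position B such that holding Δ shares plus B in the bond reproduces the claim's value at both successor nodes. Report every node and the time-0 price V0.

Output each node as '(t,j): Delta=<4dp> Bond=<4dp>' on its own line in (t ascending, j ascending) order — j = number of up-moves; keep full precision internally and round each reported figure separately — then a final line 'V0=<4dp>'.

(0,0): Delta=3.1860 Bond=-222.2765
V0=80.3979

Since d<R<u, set p* = (R−d)/(u−d) = 0.7907; price each node as the discounted p*-expectation of its children.
Terminal values V(1,·): V(1,0)=0.0000, V(1,1)=130.1500
  t=0,j=0: stock 95.0000 → up 130.1500 (V=130.1500), down 89.3000 (V=0.0000). Price 80.3979; hedge Δ=3.1860, bond B=-222.2765.
Check: Δ(0,0)·S0 + B(0,0) = 80.3979 = V0.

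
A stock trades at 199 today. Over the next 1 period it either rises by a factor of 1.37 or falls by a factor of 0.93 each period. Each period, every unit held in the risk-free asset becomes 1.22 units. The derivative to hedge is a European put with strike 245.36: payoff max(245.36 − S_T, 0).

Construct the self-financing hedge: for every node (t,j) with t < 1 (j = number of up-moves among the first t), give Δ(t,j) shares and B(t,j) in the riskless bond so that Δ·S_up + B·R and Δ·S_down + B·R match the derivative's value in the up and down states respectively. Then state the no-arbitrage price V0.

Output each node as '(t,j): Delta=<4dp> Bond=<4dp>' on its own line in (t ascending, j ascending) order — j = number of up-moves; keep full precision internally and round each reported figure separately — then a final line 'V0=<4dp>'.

(0,0): Delta=-0.6886 Bond=153.8698
V0=16.8471

No-arbitrage ⇒ martingale measure with p* = (R−d)/(u−d) = 0.6591.
Terminal payoffs: V(1,0)=60.2900, V(1,1)=0.0000
Node (0,0) S=199.0000: V=(p*·0.0000+(1−p*)·60.2900)/1.22=16.8471; Δ=(0.0000−60.2900)/(272.6300−185.0700)=-0.6886; B=V−Δ·S=153.8698
Each (Δ,B) replicates both successor values, so the strategy is self-financing and V0 is arbitrage-free.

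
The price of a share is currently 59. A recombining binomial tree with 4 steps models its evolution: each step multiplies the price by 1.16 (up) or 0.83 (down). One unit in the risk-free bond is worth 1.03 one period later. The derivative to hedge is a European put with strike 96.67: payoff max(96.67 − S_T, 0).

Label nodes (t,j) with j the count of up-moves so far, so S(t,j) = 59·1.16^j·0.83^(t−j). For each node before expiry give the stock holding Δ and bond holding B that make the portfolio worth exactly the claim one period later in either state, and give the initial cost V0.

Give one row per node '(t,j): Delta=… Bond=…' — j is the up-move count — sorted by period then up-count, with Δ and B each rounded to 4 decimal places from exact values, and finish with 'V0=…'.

(0,0): Delta=-0.8937 Bond=80.8369
(1,0): Delta=-1.0000 Bond=88.4667
(1,1): Delta=-0.8443 Bond=79.8790
(2,0): Delta=-1.0000 Bond=91.1207
(2,1): Delta=-1.0000 Bond=91.1207
(2,2): Delta=-0.7719 Bond=76.5258
(3,0): Delta=-1.0000 Bond=93.8544
(3,1): Delta=-1.0000 Bond=93.8544
(3,2): Delta=-1.0000 Bond=93.8544
(3,3): Delta=-0.6658 Bond=69.0503
V0=28.1077

Since d<R<u, set p* = (R−d)/(u−d) = 0.6061; price each node as the discounted p*-expectation of its children.
At expiry t=4: V(4,0)=68.6696, V(4,1)=57.5369, V(4,2)=41.9780, V(4,3)=20.2329, V(4,4)=0.0000
  t=3,j=0: stock 33.7354 → up 39.1331 (V=57.5369), down 28.0004 (V=68.6696). Price 60.1189; hedge Δ=-1.0000, bond B=93.8544.
  t=3,j=1: stock 47.1483 → up 54.6920 (V=41.9780), down 39.1331 (V=57.5369). Price 46.7061; hedge Δ=-1.0000, bond B=93.8544.
  t=3,j=2: stock 65.8940 → up 76.4371 (V=20.2329), down 54.6920 (V=41.9780). Price 27.9603; hedge Δ=-1.0000, bond B=93.8544.
  t=3,j=3: stock 92.0929 → up 106.8277 (V=0.0000), down 76.4371 (V=20.2329). Price 7.7384; hedge Δ=-0.6658, bond B=69.0503.
  t=2,j=0: stock 40.6451 → up 47.1483 (V=46.7061), down 33.7354 (V=60.1189). Price 50.4756; hedge Δ=-1.0000, bond B=91.1207.
  t=2,j=1: stock 56.8052 → up 65.8940 (V=27.9603), down 47.1483 (V=46.7061). Price 34.3155; hedge Δ=-1.0000, bond B=91.1207.
  t=2,j=2: stock 79.3904 → up 92.0929 (V=7.7384), down 65.8940 (V=27.9603). Price 15.2472; hedge Δ=-0.7719, bond B=76.5258.
  t=1,j=0: stock 48.9700 → up 56.8052 (V=34.3155), down 40.6451 (V=50.4756). Price 39.4967; hedge Δ=-1.0000, bond B=88.4667.
  t=1,j=1: stock 68.4400 → up 79.3904 (V=15.2472), down 56.8052 (V=34.3155). Price 22.0961; hedge Δ=-0.8443, bond B=79.8790.
  t=0,j=0: stock 59.0000 → up 68.4400 (V=22.0961), down 48.9700 (V=39.4967). Price 28.1077; hedge Δ=-0.8937, bond B=80.8369.
Self-financing check: at every node Δ·S+B equals the discounted successor values.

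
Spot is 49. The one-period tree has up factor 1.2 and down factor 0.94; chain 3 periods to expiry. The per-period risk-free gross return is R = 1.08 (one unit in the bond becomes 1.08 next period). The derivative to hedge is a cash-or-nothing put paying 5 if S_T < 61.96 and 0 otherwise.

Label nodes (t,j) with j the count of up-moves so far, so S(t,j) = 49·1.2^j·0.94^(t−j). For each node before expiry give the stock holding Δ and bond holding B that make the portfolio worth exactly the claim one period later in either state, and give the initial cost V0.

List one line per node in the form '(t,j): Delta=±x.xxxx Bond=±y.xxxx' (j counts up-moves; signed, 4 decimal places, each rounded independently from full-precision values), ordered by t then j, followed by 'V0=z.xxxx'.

(0,0): Delta=-0.1672 Bond=9.9509
(1,0): Delta=-0.2082 Bond=12.6318
(1,1): Delta=-0.1398 Bond=9.1314
(2,0): Delta=0.0000 Bond=4.6296
(2,1): Delta=-0.3479 Bond=21.3675
(2,2): Delta=0.0000 Bond=0.0000
V0=1.7560

Risk-neutral probability p* = (R−d)/(u−d) = (1.08−0.94)/(1.2−0.94) = 0.5385.
Terminal values V(3,·): V(3,0)=5.0000, V(3,1)=5.0000, V(3,2)=0.0000, V(3,3)=0.0000
(2,0): S=43.2964. Δ = (V_up−V_dn)/(S_up−S_dn) = (5.0000−5.0000)/(51.9557−40.6986) = 0.0000. V = [p*·5.0000 + (1−p*)·5.0000]/1.08 = 4.6296. B = V − Δ·S = 4.6296.
(2,1): S=55.2720. Δ = (V_up−V_dn)/(S_up−S_dn) = (0.0000−5.0000)/(66.3264−51.9557) = -0.3479. V = [p*·0.0000 + (1−p*)·5.0000]/1.08 = 2.1368. B = V − Δ·S = 21.3675.
(2,2): S=70.5600. Δ = (V_up−V_dn)/(S_up−S_dn) = (0.0000−0.0000)/(84.6720−66.3264) = 0.0000. V = [p*·0.0000 + (1−p*)·0.0000]/1.08 = 0.0000. B = V − Δ·S = 0.0000.
(1,0): S=46.0600. Δ = (V_up−V_dn)/(S_up−S_dn) = (2.1368−4.6296)/(55.2720−43.2964) = -0.2082. V = [p*·2.1368 + (1−p*)·4.6296]/1.08 = 3.0438. B = V − Δ·S = 12.6318.
(1,1): S=58.8000. Δ = (V_up−V_dn)/(S_up−S_dn) = (0.0000−2.1368)/(70.5600−55.2720) = -0.1398. V = [p*·0.0000 + (1−p*)·2.1368]/1.08 = 0.9131. B = V − Δ·S = 9.1314.
(0,0): S=49.0000. Δ = (V_up−V_dn)/(S_up−S_dn) = (0.9131−3.0438)/(58.8000−46.0600) = -0.1672. V = [p*·0.9131 + (1−p*)·3.0438]/1.08 = 1.7560. B = V − Δ·S = 9.9509.
Each (Δ,B) replicates both successor values, so the strategy is self-financing and V0 is arbitrage-free.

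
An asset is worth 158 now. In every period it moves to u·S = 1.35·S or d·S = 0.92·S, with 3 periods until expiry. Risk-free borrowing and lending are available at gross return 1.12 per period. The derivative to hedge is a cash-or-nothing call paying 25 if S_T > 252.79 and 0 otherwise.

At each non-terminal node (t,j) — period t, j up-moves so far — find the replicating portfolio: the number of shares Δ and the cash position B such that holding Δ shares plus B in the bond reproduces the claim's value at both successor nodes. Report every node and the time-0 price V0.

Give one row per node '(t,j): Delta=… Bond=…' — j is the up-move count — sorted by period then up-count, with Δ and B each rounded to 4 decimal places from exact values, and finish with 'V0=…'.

(0,0): Delta=0.1460 Bond=-15.0938
(1,0): Delta=0.1661 Bond=-19.8328
(1,1): Delta=0.1302 Bond=-13.5381
(2,0): Delta=0.0000 Bond=0.0000
(2,1): Delta=0.2963 Bond=-47.7575
(2,2): Delta=0.0000 Bond=22.3214
V0=7.9677

Risk-neutral probability p* = (R−d)/(u−d) = (1.12−0.92)/(1.35−0.92) = 0.4651.
At expiry t=3: V(3,0)=0.0000, V(3,1)=0.0000, V(3,2)=25.0000, V(3,3)=25.0000
  t=2,j=0: stock 133.7312 → up 180.5371 (V=0.0000), down 123.0327 (V=0.0000). Price 0.0000; hedge Δ=0.0000, bond B=0.0000.
  t=2,j=1: stock 196.2360 → up 264.9186 (V=25.0000), down 180.5371 (V=0.0000). Price 10.3821; hedge Δ=0.2963, bond B=-47.7575.
  t=2,j=2: stock 287.9550 → up 388.7393 (V=25.0000), down 264.9186 (V=25.0000). Price 22.3214; hedge Δ=0.0000, bond B=22.3214.
  t=1,j=0: stock 145.3600 → up 196.2360 (V=10.3821), down 133.7312 (V=0.0000). Price 4.3115; hedge Δ=0.1661, bond B=-19.8328.
  t=1,j=1: stock 213.3000 → up 287.9550 (V=22.3214), down 196.2360 (V=10.3821). Price 14.2279; hedge Δ=0.1302, bond B=-13.5381.
  t=0,j=0: stock 158.0000 → up 213.3000 (V=14.2279), down 145.3600 (V=4.3115). Price 7.9677; hedge Δ=0.1460, bond B=-15.0938.
The time-0 hedge costs 7.9677, which is the no-arbitrage price.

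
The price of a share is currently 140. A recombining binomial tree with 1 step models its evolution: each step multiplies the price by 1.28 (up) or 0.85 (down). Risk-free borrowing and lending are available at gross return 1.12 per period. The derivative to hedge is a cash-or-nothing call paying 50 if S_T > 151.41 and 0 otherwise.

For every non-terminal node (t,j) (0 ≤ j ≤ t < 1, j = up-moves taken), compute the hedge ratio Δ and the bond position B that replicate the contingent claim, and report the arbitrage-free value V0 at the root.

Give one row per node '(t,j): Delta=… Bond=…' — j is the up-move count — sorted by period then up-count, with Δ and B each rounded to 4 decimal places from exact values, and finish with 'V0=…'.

No-arbitrage ⇒ martingale measure with p* = (R−d)/(u−d) = 0.6279.
Terminal values V(1,·): V(1,0)=0.0000, V(1,1)=50.0000
(0,0): S=140.0000. Δ = (V_up−V_dn)/(S_up−S_dn) = (50.0000−0.0000)/(179.2000−119.0000) = 0.8306. V = [p*·50.0000 + (1−p*)·0.0000]/1.12 = 28.0316. B = V − Δ·S = -88.2475.
Check: Δ(0,0)·S0 + B(0,0) = 28.0316 = V0.

(0,0): Delta=0.8306 Bond=-88.2475
V0=28.0316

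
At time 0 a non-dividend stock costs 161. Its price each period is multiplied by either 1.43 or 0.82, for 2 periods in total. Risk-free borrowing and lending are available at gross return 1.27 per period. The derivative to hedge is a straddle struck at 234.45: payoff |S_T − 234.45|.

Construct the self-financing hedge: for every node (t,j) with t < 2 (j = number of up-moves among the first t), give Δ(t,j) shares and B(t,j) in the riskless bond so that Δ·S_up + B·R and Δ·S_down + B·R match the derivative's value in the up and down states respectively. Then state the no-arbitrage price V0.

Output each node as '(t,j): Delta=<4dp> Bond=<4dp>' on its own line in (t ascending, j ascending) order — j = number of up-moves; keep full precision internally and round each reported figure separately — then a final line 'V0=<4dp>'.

(0,0): Delta=0.1212 Bond=28.8123
(1,0): Delta=-1.0000 Bond=184.6063
(1,1): Delta=0.3497 Bond=-16.0358
V0=48.3180

Under the risk-neutral measure, an up-move has probability p* = (R−d)/(u−d) = 0.7377 and values discount at R = 1.27.
Terminal values V(2,·): V(2,0)=126.1936, V(2,1)=45.6614, V(2,2)=94.7789
(1,0): S=132.0200. Δ = (V_up−V_dn)/(S_up−S_dn) = (45.6614−126.1936)/(188.7886−108.2564) = -1.0000. V = [p*·45.6614 + (1−p*)·126.1936]/1.27 = 52.5863. B = V − Δ·S = 184.6063.
(1,1): S=230.2300. Δ = (V_up−V_dn)/(S_up−S_dn) = (94.7789−45.6614)/(329.2289−188.7886) = 0.3497. V = [p*·94.7789 + (1−p*)·45.6614]/1.27 = 64.4847. B = V − Δ·S = -16.0358.
(0,0): S=161.0000. Δ = (V_up−V_dn)/(S_up−S_dn) = (64.4847−52.5863)/(230.2300−132.0200) = 0.1212. V = [p*·64.4847 + (1−p*)·52.5863]/1.27 = 48.3180. B = V − Δ·S = 28.8123.
Each (Δ,B) replicates both successor values, so the strategy is self-financing and V0 is arbitrage-free.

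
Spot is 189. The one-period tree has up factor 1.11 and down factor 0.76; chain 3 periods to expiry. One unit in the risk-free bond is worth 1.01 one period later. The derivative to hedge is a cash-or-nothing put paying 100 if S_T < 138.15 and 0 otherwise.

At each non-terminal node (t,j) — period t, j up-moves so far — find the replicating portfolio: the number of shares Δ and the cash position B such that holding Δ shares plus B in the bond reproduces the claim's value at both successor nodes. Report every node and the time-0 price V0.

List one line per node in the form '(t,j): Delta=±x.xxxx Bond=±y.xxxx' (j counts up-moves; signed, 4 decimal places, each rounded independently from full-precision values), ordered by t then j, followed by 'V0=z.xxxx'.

Risk-neutral probability p* = (R−d)/(u−d) = (1.01−0.76)/(1.11−0.76) = 0.7143.
Terminal payoffs: V(3,0)=100.0000, V(3,1)=100.0000, V(3,2)=0.0000, V(3,3)=0.0000
(2,0): S=109.1664. Δ = (V_up−V_dn)/(S_up−S_dn) = (100.0000−100.0000)/(121.1747−82.9665) = 0.0000. V = [p*·100.0000 + (1−p*)·100.0000]/1.01 = 99.0099. B = V − Δ·S = 99.0099.
(2,1): S=159.4404. Δ = (V_up−V_dn)/(S_up−S_dn) = (0.0000−100.0000)/(176.9788−121.1747) = -1.7920. V = [p*·0.0000 + (1−p*)·100.0000]/1.01 = 28.2885. B = V − Δ·S = 314.0028.
(2,2): S=232.8669. Δ = (V_up−V_dn)/(S_up−S_dn) = (0.0000−0.0000)/(258.4823−176.9788) = 0.0000. V = [p*·0.0000 + (1−p*)·0.0000]/1.01 = 0.0000. B = V − Δ·S = 0.0000.
(1,0): S=143.6400. Δ = (V_up−V_dn)/(S_up−S_dn) = (28.2885−99.0099)/(159.4404−109.1664) = -1.4067. V = [p*·28.2885 + (1−p*)·99.0099]/1.01 = 48.0145. B = V − Δ·S = 250.0755.
(1,1): S=209.7900. Δ = (V_up−V_dn)/(S_up−S_dn) = (0.0000−28.2885)/(232.8669−159.4404) = -0.3853. V = [p*·0.0000 + (1−p*)·28.2885]/1.01 = 8.0024. B = V − Δ·S = 88.8268.
(0,0): S=189.0000. Δ = (V_up−V_dn)/(S_up−S_dn) = (8.0024−48.0145)/(209.7900−143.6400) = -0.6049. V = [p*·8.0024 + (1−p*)·48.0145]/1.01 = 19.2420. B = V − Δ·S = 133.5623.
Check: Δ(0,0)·S0 + B(0,0) = 19.2420 = V0.

(0,0): Delta=-0.6049 Bond=133.5623
(1,0): Delta=-1.4067 Bond=250.0755
(1,1): Delta=-0.3853 Bond=88.8268
(2,0): Delta=0.0000 Bond=99.0099
(2,1): Delta=-1.7920 Bond=314.0028
(2,2): Delta=0.0000 Bond=0.0000
V0=19.2420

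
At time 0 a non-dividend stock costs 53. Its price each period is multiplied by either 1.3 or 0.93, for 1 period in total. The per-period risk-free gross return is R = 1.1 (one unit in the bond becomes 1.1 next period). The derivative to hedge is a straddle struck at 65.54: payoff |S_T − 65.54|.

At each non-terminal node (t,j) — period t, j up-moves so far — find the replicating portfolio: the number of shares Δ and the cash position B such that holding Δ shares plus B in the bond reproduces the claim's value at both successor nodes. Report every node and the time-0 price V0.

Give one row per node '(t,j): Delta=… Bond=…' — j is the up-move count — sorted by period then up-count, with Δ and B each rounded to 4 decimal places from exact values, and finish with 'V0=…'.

Risk-neutral probability p* = (R−d)/(u−d) = (1.1−0.93)/(1.3−0.93) = 0.4595.
Terminal payoffs: V(1,0)=16.2500, V(1,1)=3.3600
Node (0,0) S=53.0000: V=(p*·3.3600+(1−p*)·16.2500)/1.1=9.3887; Δ=(3.3600−16.2500)/(68.9000−49.2900)=-0.6573; B=V−Δ·S=44.2265
Each (Δ,B) replicates both successor values, so the strategy is self-financing and V0 is arbitrage-free.

(0,0): Delta=-0.6573 Bond=44.2265
V0=9.3887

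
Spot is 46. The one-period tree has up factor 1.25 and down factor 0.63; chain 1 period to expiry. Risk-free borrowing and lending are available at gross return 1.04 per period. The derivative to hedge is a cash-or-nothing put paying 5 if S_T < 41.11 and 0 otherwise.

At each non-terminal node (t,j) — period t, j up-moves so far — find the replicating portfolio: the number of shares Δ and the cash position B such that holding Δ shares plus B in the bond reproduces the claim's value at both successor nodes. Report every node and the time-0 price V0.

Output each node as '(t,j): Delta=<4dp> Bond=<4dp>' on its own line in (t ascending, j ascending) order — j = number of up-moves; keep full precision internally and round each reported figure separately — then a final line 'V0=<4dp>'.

Since d<R<u, set p* = (R−d)/(u−d) = 0.6613; price each node as the discounted p*-expectation of its children.
At expiry t=1: V(1,0)=5.0000, V(1,1)=0.0000
Node (0,0) S=46.0000: V=(p*·0.0000+(1−p*)·5.0000)/1.04=1.6284; Δ=(0.0000−5.0000)/(57.5000−28.9800)=-0.1753; B=V−Δ·S=9.6929
Root portfolio cost Δ·46+B reproduces V0=1.6284.

(0,0): Delta=-0.1753 Bond=9.6929
V0=1.6284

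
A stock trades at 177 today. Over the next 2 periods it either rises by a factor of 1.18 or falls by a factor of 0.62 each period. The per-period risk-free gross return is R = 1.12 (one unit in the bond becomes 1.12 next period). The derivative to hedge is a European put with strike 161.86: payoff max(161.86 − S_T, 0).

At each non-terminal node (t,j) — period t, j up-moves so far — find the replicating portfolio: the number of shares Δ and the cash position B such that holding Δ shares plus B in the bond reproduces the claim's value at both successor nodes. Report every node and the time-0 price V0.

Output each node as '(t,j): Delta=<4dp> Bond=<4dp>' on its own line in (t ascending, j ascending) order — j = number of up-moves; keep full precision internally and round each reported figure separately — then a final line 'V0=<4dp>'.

(0,0): Delta=-0.3196 Bond=62.3695
(1,0): Delta=-1.0000 Bond=144.5179
(1,1): Delta=-0.2767 Bond=60.8942
V0=5.7953

Under the risk-neutral measure, an up-move has probability p* = (R−d)/(u−d) = 0.8929 and values discount at R = 1.12.
Terminal payoffs: V(2,0)=93.8212, V(2,1)=32.3668, V(2,2)=0.0000
  t=1,j=0: stock 109.7400 → up 129.4932 (V=32.3668), down 68.0388 (V=93.8212). Price 34.7779; hedge Δ=-1.0000, bond B=144.5179.
  t=1,j=1: stock 208.8600 → up 246.4548 (V=0.0000), down 129.4932 (V=32.3668). Price 3.0963; hedge Δ=-0.2767, bond B=60.8942.
  t=0,j=0: stock 177.0000 → up 208.8600 (V=3.0963), down 109.7400 (V=34.7779). Price 5.7953; hedge Δ=-0.3196, bond B=62.3695.
Each (Δ,B) replicates both successor values, so the strategy is self-financing and V0 is arbitrage-free.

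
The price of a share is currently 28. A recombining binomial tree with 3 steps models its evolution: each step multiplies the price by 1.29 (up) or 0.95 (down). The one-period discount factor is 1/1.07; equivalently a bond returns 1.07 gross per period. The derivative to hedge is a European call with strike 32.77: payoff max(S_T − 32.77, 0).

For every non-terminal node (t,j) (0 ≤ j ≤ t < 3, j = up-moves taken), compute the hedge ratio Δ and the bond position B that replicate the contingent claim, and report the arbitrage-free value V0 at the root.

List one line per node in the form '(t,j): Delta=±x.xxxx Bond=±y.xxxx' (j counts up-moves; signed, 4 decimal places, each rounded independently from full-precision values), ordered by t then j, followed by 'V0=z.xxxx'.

(0,0): Delta=0.6628 Bond=-15.3073
(1,0): Delta=0.4192 Bond=-9.9013
(1,1): Delta=0.9915 Bond=-28.2544
(2,0): Delta=0.0000 Bond=0.0000
(2,1): Delta=0.9853 Bond=-30.0173
(2,2): Delta=1.0000 Bond=-30.6262
V0=3.2501

No-arbitrage ⇒ martingale measure with p* = (R−d)/(u−d) = 0.3529.
Payoff layer (t=3): V(3,0)=0.0000, V(3,1)=0.0000, V(3,2)=11.4951, V(3,3)=27.3373
Node (2,0) S=25.2700: V=(p*·0.0000+(1−p*)·0.0000)/1.07=0.0000; Δ=(0.0000−0.0000)/(32.5983−24.0065)=0.0000; B=V−Δ·S=0.0000
Node (2,1) S=34.3140: V=(p*·11.4951+(1−p*)·0.0000)/1.07=3.7917; Δ=(11.4951−0.0000)/(44.2651−32.5983)=0.9853; B=V−Δ·S=-30.0173
Node (2,2) S=46.5948: V=(p*·27.3373+(1−p*)·11.4951)/1.07=15.9686; Δ=(27.3373−11.4951)/(60.1073−44.2651)=1.0000; B=V−Δ·S=-30.6262
Node (1,0) S=26.6000: V=(p*·3.7917+(1−p*)·0.0000)/1.07=1.2507; Δ=(3.7917−0.0000)/(34.3140−25.2700)=0.4192; B=V−Δ·S=-9.9013
Node (1,1) S=36.1200: V=(p*·15.9686+(1−p*)·3.7917)/1.07=7.5602; Δ=(15.9686−3.7917)/(46.5948−34.3140)=0.9915; B=V−Δ·S=-28.2544
Node (0,0) S=28.0000: V=(p*·7.5602+(1−p*)·1.2507)/1.07=3.2501; Δ=(7.5602−1.2507)/(36.1200−26.6000)=0.6628; B=V−Δ·S=-15.3073
Root portfolio cost Δ·28+B reproduces V0=3.2501.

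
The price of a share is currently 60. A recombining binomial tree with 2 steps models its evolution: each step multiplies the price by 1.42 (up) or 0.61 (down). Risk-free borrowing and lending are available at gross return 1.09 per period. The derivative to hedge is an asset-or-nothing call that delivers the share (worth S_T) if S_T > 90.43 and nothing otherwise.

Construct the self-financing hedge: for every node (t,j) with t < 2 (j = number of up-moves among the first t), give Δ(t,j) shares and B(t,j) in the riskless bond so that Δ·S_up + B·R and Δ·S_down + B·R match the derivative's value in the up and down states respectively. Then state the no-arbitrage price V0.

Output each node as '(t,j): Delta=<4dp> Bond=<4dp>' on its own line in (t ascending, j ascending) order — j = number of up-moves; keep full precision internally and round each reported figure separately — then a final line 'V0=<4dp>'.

(0,0): Delta=1.3534 Bond=-45.4439
(1,0): Delta=0.0000 Bond=0.0000
(1,1): Delta=1.7531 Bond=-83.5884
V0=35.7592

Risk-neutral probability p* = (R−d)/(u−d) = (1.09−0.61)/(1.42−0.61) = 0.5926.
At expiry t=2: V(2,0)=0.0000, V(2,1)=0.0000, V(2,2)=120.9840
(1,0): S=36.6000. Δ = (V_up−V_dn)/(S_up−S_dn) = (0.0000−0.0000)/(51.9720−22.3260) = 0.0000. V = [p*·0.0000 + (1−p*)·0.0000]/1.09 = 0.0000. B = V − Δ·S = 0.0000.
(1,1): S=85.2000. Δ = (V_up−V_dn)/(S_up−S_dn) = (120.9840−0.0000)/(120.9840−51.9720) = 1.7531. V = [p*·120.9840 + (1−p*)·0.0000]/1.09 = 65.7745. B = V − Δ·S = -83.5884.
(0,0): S=60.0000. Δ = (V_up−V_dn)/(S_up−S_dn) = (65.7745−0.0000)/(85.2000−36.6000) = 1.3534. V = [p*·65.7745 + (1−p*)·0.0000]/1.09 = 35.7592. B = V − Δ·S = -45.4439.
The time-0 hedge costs 35.7592, which is the no-arbitrage price.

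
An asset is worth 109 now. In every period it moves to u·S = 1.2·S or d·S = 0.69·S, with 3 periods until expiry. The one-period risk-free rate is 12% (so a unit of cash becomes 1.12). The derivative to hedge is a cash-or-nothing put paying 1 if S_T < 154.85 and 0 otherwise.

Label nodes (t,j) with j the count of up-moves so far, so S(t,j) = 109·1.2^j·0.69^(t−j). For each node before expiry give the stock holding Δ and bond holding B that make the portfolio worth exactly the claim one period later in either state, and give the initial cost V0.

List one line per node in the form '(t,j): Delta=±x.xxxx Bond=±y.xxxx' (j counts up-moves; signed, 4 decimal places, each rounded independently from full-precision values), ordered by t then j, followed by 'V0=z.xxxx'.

Since d<R<u, set p* = (R−d)/(u−d) = 0.8431; price each node as the discounted p*-expectation of its children.
Payoff layer (t=3): V(3,0)=1.0000, V(3,1)=1.0000, V(3,2)=1.0000, V(3,3)=0.0000
Node (2,0) S=51.8949: V=(p*·1.0000+(1−p*)·1.0000)/1.12=0.8929; Δ=(1.0000−1.0000)/(62.2739−35.8075)=0.0000; B=V−Δ·S=0.8929
Node (2,1) S=90.2520: V=(p*·1.0000+(1−p*)·1.0000)/1.12=0.8929; Δ=(1.0000−1.0000)/(108.3024−62.2739)=0.0000; B=V−Δ·S=0.8929
Node (2,2) S=156.9600: V=(p*·0.0000+(1−p*)·1.0000)/1.12=0.1401; Δ=(0.0000−1.0000)/(188.3520−108.3024)=-0.0125; B=V−Δ·S=2.1008
Node (1,0) S=75.2100: V=(p*·0.8929+(1−p*)·0.8929)/1.12=0.7972; Δ=(0.8929−0.8929)/(90.2520−51.8949)=0.0000; B=V−Δ·S=0.7972
Node (1,1) S=130.8000: V=(p*·0.1401+(1−p*)·0.8929)/1.12=0.2305; Δ=(0.1401−0.8929)/(156.9600−90.2520)=-0.0113; B=V−Δ·S=1.7066
Node (0,0) S=109.0000: V=(p*·0.2305+(1−p*)·0.7972)/1.12=0.2852; Δ=(0.2305−0.7972)/(130.8000−75.2100)=-0.0102; B=V−Δ·S=1.3964
Root portfolio cost Δ·109+B reproduces V0=0.2852.

(0,0): Delta=-0.0102 Bond=1.3964
(1,0): Delta=0.0000 Bond=0.7972
(1,1): Delta=-0.0113 Bond=1.7066
(2,0): Delta=0.0000 Bond=0.8929
(2,1): Delta=0.0000 Bond=0.8929
(2,2): Delta=-0.0125 Bond=2.1008
V0=0.2852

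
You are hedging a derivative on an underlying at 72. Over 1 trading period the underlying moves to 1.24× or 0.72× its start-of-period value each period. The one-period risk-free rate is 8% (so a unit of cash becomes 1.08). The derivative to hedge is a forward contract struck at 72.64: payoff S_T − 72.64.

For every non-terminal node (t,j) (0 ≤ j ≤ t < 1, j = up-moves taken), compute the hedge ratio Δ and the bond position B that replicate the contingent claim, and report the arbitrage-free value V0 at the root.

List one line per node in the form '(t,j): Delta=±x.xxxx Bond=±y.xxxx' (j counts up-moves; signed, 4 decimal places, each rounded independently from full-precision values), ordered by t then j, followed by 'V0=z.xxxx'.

The replicating-portfolio and risk-neutral prices coincide; use p* = (1.08−0.72)/(1.24−0.72) = 0.6923 for the latter.
Terminal values V(1,·): V(1,0)=-20.8000, V(1,1)=16.6400
  t=0,j=0: stock 72.0000 → up 89.2800 (V=16.6400), down 51.8400 (V=-20.8000). Price 4.7407; hedge Δ=1.0000, bond B=-67.2593.
Self-financing check: at every node Δ·S+B equals the discounted successor values.

(0,0): Delta=1.0000 Bond=-67.2593
V0=4.7407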